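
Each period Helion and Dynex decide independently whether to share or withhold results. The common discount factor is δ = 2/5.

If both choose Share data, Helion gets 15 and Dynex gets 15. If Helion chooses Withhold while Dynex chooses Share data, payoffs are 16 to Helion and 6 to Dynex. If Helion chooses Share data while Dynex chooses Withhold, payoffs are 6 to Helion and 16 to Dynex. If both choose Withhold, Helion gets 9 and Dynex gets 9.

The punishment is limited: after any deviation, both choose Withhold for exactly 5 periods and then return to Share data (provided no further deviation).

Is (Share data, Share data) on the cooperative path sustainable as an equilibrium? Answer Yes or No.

IC: δ+…+δ^5 ≥ (16−15)/(15−9) = 1/6.
At δ = 2/5: partial sum = 0.6598 ≥ 0.1667. Cooperation sustainable.

Yes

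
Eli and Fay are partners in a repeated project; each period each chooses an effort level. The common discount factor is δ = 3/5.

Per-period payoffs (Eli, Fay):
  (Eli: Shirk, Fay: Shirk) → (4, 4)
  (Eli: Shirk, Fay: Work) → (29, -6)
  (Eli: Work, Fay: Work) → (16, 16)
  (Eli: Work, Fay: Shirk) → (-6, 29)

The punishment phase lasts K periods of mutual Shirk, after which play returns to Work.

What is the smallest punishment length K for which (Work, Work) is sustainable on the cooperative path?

3

IC: δ(1−δ^K)/(1−δ) ≥ (29−16)/(16−4) = 13/12.
With δ = 3/5: need 1 − δ^K ≥ 13/12·(1−3/5)/(3/5), i.e. δ^K ≤ 0.2778.
Since (3/5)^2 = 0.3600 and (3/5)^3 = 0.2160, the smallest such K is 3.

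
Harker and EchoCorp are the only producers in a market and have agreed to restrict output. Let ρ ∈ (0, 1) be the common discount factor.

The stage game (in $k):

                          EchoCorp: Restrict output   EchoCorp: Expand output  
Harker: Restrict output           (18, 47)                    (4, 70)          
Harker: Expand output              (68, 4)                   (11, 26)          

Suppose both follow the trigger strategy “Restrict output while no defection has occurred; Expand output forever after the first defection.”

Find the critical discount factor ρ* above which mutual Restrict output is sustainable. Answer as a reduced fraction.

Harker: cooperation gives 18 each period; deviation gives 68 once then 11 forever.
  18/(1−ρ) ≥ 68 + 11ρ/(1−ρ) ⇒ ρ ≥ 50/57.
EchoCorp: cooperation gives 47 each period; deviation gives 70 once then 26 forever.
  ρ ≥ 23/44.
Both must hold, so the binding constraint is Harker's: ρ ≥ 50/57.

50/57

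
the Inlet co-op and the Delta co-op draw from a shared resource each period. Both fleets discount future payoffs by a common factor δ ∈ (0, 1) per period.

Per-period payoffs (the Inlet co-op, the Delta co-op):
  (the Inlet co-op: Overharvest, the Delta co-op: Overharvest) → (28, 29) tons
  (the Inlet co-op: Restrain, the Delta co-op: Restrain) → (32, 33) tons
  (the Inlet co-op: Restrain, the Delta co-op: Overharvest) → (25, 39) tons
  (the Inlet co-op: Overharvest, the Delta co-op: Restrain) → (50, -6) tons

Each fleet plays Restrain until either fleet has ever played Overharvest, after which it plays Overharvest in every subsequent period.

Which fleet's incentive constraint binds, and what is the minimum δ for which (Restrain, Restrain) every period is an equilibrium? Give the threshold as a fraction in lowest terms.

the Inlet co-op; δ ≥ 9/11

the Inlet co-op: cooperation gives 32 each period; deviation gives 50 once then 28 forever.
  32/(1−δ) ≥ 50 + 28δ/(1−δ) ⇒ δ ≥ 18/22 = 9/11.
the Delta co-op: cooperation gives 33 each period; deviation gives 39 once then 29 forever.
  δ ≥ 6/10 = 3/5.
Both must hold, so the binding constraint is the Inlet co-op's: δ ≥ 9/11.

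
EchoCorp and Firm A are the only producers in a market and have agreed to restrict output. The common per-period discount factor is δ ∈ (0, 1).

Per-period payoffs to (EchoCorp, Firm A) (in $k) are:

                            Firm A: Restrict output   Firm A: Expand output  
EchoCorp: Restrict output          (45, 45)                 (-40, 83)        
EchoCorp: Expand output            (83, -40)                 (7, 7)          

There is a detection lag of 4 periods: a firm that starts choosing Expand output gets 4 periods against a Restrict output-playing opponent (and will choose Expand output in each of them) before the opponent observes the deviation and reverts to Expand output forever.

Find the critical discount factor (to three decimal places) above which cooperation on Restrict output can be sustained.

0.841

A deviator earns 83 for 4 periods, then 7 forever; cooperating earns 45 forever. Multiplying the IC by (1−δ):
45 ≥ 83(1−δ^4) + 7δ^4, so 76·δ^4 ≥ 38 and δ^4 ≥ 1/2.
δ ≥ (1/2)^(1/4) ≈ 0.841.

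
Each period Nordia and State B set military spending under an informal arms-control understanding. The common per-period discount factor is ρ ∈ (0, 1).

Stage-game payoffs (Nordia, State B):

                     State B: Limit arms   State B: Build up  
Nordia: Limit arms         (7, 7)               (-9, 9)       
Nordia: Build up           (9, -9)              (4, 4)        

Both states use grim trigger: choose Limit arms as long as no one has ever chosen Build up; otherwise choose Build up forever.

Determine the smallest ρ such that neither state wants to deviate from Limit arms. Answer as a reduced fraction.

2/5

One-period gain from deviating is 9 − 7 = 2. The loss is 7 − 4 = 3 in every subsequent period, with present value 3·ρ/(1−ρ).
Deviation is unprofitable when 3·ρ/(1−ρ) ≥ 2, i.e. ρ/(1−ρ) ≥ 2/3.
Equivalently ρ ≥ 2/(2+3) = 2/5.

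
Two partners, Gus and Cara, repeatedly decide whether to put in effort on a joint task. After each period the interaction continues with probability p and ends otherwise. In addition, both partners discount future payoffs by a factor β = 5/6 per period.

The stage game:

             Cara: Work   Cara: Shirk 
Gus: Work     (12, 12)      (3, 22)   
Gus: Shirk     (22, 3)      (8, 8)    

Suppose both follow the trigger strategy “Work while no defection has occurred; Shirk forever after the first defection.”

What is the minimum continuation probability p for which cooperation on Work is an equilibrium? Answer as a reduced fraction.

6/7

With continuation probability p and discount β, the effective per-period discount factor is βp.
Grim-trigger IC: βp ≥ (22−12)/(22−8) = 5/7.
So p ≥ (5/7)/(5/6) = 6/7.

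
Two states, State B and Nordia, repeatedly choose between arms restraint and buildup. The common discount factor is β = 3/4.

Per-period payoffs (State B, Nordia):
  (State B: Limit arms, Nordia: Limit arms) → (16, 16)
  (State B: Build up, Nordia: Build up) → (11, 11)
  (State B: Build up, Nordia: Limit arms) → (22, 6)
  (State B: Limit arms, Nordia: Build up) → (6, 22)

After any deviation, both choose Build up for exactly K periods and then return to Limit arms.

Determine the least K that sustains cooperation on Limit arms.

2

IC: β(1−β^K)/(1−β) ≥ (22−16)/(16−11) = 6/5.
With β = 3/4: need 1 − β^K ≥ 6/5·(1−3/4)/(3/4), i.e. β^K ≤ 0.6000.
Since (3/4)^1 = 0.7500 and (3/4)^2 = 0.5625, the smallest such K is 2.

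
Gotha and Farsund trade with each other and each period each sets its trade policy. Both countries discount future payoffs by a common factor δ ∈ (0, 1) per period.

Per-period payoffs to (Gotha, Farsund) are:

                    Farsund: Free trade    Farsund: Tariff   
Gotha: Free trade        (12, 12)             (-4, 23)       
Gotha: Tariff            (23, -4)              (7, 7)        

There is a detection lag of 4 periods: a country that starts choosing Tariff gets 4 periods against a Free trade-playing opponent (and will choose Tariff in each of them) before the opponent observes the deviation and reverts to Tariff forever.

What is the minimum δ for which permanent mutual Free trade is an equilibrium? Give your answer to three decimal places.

0.911

Deviating for the 4 undetected periods gains 23−12 = 11 per period over cooperation, then loses 12−7 = 5 per period forever once punishment starts.
Gain: 11(1 + δ + … + δ^3); loss: 5·δ^4/(1−δ).
No profitable deviation ⇔ 11(1−δ^4) ≤ 5·δ^4, i.e. δ^4 ≥ 11/(11+5) = 11/16.
Hence δ ≥ (11/16)^(1/4) ≈ 0.911.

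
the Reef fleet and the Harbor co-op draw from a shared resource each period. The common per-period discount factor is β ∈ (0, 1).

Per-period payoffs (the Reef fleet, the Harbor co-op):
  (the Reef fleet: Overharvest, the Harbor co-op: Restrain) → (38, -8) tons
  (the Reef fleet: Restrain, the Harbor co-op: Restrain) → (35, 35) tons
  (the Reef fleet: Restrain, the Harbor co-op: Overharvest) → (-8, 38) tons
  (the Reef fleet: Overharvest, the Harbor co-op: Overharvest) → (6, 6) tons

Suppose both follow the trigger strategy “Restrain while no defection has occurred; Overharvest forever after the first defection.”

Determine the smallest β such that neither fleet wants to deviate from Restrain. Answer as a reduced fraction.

Cooperation forever yields 35 each period: 35/(1−β).
Deviating yields 38 once, then 6 forever: 38 + 6β/(1−β).
No profitable deviation requires 35/(1−β) ≥ 38 + 6β/(1−β).
Multiplying by (1−β): 35 ≥ 38(1−β) + 6β = 38 − 32β.
So 32β ≥ 3, i.e. β ≥ 3/32.

3/32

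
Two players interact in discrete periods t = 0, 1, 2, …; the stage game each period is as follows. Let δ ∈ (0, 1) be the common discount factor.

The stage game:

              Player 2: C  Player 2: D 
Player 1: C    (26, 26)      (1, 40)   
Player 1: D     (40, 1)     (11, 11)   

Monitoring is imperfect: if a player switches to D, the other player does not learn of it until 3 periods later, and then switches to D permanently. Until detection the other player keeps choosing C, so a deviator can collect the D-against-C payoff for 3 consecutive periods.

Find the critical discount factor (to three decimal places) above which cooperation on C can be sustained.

0.784

Deviating for the 3 undetected periods gains 40−26 = 14 per period over cooperation, then loses 26−11 = 15 per period forever once punishment starts.
Gain: 14(1 + δ + … + δ^2); loss: 15·δ^3/(1−δ).
No profitable deviation ⇔ 14(1−δ^3) ≤ 15·δ^3, i.e. δ^3 ≥ 14/(14+15) = 14/29.
Hence δ ≥ (14/29)^(1/3) ≈ 0.784.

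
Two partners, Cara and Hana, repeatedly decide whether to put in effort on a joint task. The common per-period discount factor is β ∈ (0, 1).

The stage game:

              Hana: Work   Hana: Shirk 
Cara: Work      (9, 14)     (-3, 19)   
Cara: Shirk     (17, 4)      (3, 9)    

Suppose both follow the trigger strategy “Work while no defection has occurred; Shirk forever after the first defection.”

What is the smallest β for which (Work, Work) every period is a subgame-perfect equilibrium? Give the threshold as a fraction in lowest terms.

Cara's threshold: (17−9)/(17−3) = 4/7.
Hana's threshold: (19−14)/(19−9) = 1/2.
4/7 > 1/2, so Cara binds and β* = 4/7.

4/7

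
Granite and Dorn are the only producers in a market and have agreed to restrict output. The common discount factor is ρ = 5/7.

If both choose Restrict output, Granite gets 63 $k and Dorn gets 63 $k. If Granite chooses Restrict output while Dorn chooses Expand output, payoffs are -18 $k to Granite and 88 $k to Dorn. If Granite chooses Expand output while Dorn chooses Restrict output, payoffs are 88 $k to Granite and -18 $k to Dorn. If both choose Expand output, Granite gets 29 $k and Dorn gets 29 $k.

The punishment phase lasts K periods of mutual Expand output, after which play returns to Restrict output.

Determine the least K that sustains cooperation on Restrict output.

2

Need Σ_{k=1}^{K} ρ^k ≥ (88−63)/(63−29) = 0.7353 at ρ = 5/7.
At K = 1 the sum is 0.7143 < 0.7353; at K = 2 it is 1.2245 ≥ 0.7353.
So the minimum punishment length is K = 2.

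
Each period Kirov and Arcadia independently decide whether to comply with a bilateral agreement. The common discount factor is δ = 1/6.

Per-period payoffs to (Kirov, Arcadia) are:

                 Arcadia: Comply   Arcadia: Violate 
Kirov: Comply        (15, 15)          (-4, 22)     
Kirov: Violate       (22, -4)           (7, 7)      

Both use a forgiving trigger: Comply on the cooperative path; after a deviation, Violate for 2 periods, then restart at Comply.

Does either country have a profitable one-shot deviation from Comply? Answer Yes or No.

A one-shot deviation gives 22 now, then 7 for 2 periods, then back to 15.
Gain from deviating: (22−15) today; loss: (15−7) in each of the next 2 periods.
No-deviation condition: (15−7)(δ+…+δ^2) ≥ 22−15, i.e. δ+…+δ^2 ≥ 7/8.
At δ = 1/6: δ+…+δ^2 = 0.1944 < 0.8750.
So cooperation is not sustainable.

Yes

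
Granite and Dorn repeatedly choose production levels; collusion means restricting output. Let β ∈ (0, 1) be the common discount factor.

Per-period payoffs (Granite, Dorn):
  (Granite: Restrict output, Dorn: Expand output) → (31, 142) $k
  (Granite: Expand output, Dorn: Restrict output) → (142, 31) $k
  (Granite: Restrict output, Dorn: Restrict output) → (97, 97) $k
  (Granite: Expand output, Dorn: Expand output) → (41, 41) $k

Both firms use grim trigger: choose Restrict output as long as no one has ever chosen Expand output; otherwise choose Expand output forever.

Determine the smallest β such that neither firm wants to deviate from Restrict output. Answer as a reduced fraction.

Under grim trigger the critical discount factor is (T−C)/(T−P) with T = 142, C = 97, P = 41.
β* = (142−97)/(142−41) = 45/101.

45/101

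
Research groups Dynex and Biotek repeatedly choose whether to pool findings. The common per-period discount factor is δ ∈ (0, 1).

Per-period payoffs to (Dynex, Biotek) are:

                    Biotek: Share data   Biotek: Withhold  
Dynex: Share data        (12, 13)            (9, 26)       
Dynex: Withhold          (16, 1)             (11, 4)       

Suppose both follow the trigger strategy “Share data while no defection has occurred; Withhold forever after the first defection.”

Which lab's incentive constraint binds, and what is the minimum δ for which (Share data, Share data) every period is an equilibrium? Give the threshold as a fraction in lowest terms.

Dynex: cooperation gives 12 each period; deviation gives 16 once then 11 forever.
  12/(1−δ) ≥ 16 + 11δ/(1−δ) ⇒ δ ≥ 4/5.
Biotek: cooperation gives 13 each period; deviation gives 26 once then 4 forever.
  δ ≥ 13/22.
Both must hold, so the binding constraint is Dynex's: δ ≥ 4/5.

Dynex; δ ≥ 4/5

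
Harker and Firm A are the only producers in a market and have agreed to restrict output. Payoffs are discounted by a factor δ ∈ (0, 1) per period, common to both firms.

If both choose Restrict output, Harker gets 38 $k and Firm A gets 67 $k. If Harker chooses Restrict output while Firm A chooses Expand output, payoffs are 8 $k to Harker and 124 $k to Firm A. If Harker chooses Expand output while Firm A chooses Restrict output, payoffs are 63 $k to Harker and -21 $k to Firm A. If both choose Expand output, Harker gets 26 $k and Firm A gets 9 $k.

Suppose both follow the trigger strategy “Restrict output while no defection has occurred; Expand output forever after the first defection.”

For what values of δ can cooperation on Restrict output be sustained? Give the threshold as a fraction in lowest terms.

25/37

For Harker: deviation gain 63−38 = 25, per-period punishment loss 38−26 = 12. IC gives δ ≥ 25/37.
For Firm A: gain 57, loss 58 per period, so δ ≥ 57/115.
The tighter constraint is Harker's, so cooperation needs δ ≥ 25/37.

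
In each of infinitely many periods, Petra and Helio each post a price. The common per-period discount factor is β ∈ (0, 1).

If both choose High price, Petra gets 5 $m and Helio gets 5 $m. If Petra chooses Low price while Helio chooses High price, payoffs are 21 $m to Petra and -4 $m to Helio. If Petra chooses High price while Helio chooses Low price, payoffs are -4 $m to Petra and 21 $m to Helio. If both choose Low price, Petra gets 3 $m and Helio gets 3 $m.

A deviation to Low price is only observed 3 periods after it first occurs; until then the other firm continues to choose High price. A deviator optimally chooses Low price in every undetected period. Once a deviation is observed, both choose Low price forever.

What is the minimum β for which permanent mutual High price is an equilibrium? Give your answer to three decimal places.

The best deviation is to choose Low price for all 3 undetected periods, earning 21 each, then 3 forever once detected.
Deviation value: 21(1−β^3)/(1−β) + 3β^3/(1−β); cooperation value: 5/(1−β).
IC: 5 ≥ 21(1−β^3) + 3β^3 = 21 − 18β^3.
So β^3 ≥ 16/18 = 8/9, giving β ≥ (8/9)^(1/3) ≈ 0.961.

0.961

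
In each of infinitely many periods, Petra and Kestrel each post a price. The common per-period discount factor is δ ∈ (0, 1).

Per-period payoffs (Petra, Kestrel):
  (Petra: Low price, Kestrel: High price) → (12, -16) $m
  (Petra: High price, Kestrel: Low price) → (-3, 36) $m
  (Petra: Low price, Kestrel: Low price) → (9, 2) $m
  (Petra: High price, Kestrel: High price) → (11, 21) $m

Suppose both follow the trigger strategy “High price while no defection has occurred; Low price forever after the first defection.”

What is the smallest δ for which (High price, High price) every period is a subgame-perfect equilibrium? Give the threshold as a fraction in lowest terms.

15/34

For Petra: deviation gain 12−11 = 1, per-period punishment loss 11−9 = 2. IC gives δ ≥ 1/3.
For Kestrel: gain 15, loss 19 per period, so δ ≥ 15/34.
The tighter constraint is Kestrel's, so cooperation needs δ ≥ 15/34.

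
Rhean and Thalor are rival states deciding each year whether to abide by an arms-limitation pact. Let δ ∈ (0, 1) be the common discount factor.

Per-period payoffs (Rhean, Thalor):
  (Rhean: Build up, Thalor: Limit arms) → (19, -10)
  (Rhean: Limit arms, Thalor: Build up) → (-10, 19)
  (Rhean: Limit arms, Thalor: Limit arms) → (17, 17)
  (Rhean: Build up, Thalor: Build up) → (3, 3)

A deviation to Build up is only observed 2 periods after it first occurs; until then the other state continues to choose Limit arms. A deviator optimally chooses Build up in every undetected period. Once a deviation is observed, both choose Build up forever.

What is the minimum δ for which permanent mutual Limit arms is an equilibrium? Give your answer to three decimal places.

0.354

The best deviation is to choose Build up for all 2 undetected periods, earning 19 each, then 3 forever once detected.
Deviation value: 19(1−δ^2)/(1−δ) + 3δ^2/(1−δ); cooperation value: 17/(1−δ).
IC: 17 ≥ 19(1−δ^2) + 3δ^2 = 19 − 16δ^2.
So δ^2 ≥ 2/16 = 1/8, giving δ ≥ (1/8)^(1/2) ≈ 0.354.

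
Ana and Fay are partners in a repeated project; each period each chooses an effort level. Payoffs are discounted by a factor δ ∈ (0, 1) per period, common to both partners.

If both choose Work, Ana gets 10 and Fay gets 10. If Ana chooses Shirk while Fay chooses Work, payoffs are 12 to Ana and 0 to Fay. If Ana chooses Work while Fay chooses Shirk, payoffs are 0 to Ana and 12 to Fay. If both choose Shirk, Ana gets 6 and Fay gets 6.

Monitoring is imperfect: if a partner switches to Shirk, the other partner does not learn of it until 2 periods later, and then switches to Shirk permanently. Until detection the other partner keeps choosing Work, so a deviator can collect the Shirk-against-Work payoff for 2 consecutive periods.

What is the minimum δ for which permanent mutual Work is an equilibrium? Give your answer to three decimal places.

A deviator earns 12 for 2 periods, then 6 forever; cooperating earns 10 forever. Multiplying the IC by (1−δ):
10 ≥ 12(1−δ^2) + 6δ^2, so 6·δ^2 ≥ 2 and δ^2 ≥ 1/3.
δ ≥ (1/3)^(1/2) ≈ 0.577.

0.577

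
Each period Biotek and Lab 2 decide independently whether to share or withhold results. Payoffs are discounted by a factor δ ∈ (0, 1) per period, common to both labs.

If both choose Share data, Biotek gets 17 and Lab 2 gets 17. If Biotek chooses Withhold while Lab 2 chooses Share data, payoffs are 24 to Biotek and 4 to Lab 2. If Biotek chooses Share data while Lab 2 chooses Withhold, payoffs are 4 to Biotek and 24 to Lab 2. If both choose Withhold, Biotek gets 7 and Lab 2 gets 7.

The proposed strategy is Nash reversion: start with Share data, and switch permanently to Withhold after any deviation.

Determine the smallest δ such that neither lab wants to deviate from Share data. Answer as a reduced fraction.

7/17

Under grim trigger the critical discount factor is (T−C)/(T−P) with T = 24, C = 17, P = 7.
δ* = (24−17)/(24−7) = 7/17.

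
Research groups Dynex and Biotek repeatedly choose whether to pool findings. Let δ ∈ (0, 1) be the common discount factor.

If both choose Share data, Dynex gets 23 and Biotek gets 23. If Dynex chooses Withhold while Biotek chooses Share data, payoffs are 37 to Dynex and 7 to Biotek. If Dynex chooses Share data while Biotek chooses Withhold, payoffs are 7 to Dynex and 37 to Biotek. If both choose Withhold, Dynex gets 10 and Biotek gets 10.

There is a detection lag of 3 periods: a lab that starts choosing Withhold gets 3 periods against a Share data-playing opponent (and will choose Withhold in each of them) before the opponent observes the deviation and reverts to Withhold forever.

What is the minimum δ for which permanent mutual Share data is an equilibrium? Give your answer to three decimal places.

Deviating for the 3 undetected periods gains 37−23 = 14 per period over cooperation, then loses 23−10 = 13 per period forever once punishment starts.
Gain: 14(1 + δ + … + δ^2); loss: 13·δ^3/(1−δ).
No profitable deviation ⇔ 14(1−δ^3) ≤ 13·δ^3, i.e. δ^3 ≥ 14/(14+13) = 14/27.
Hence δ ≥ (14/27)^(1/3) ≈ 0.803.

0.803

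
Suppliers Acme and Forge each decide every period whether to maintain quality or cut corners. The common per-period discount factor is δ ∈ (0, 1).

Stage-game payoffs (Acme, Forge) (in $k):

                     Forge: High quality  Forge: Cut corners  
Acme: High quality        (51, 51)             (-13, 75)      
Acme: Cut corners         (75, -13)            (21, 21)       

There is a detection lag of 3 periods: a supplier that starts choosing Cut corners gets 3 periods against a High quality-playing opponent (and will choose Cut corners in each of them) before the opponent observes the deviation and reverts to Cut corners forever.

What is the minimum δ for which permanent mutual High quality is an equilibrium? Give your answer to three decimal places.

A deviator earns 75 for 3 periods, then 21 forever; cooperating earns 51 forever. Multiplying the IC by (1−δ):
51 ≥ 75(1−δ^3) + 21δ^3, so 54·δ^3 ≥ 24 and δ^3 ≥ 4/9.
δ ≥ (4/9)^(1/3) ≈ 0.763.

0.763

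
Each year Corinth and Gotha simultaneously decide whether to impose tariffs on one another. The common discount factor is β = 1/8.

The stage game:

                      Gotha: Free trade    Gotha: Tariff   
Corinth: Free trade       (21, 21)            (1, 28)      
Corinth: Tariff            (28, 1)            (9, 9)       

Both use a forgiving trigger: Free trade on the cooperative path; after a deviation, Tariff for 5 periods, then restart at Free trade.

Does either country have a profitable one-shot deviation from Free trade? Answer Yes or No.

Comparing payoff streams over the 6 periods until play realigns: cooperate → 21(1+β+…+β^5); deviate → 28 + 9(β+…+β^5).
Cooperation is sustained iff (21−9)(β+…+β^5) ≥ 28−21.
β+…+β^5 = 1/8·(1−(1/8)^5)/(1−1/8) = 0.1429, and (28−21)/(21−9) = 0.5833.
0.1429 < 0.5833, so cooperation is not sustainable.

Yes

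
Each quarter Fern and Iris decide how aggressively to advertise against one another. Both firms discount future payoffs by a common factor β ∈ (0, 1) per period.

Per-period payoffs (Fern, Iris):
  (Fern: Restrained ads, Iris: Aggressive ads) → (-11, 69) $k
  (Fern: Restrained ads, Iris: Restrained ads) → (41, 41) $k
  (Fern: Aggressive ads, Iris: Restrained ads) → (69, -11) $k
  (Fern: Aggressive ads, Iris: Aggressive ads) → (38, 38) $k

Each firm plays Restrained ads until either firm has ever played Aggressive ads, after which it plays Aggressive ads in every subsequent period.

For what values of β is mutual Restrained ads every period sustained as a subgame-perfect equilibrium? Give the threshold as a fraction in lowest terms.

28/31

41/(1−β) ≥ 69 + 38β/(1−β)
41 ≥ 69 − 31β
β ≥ 28/31.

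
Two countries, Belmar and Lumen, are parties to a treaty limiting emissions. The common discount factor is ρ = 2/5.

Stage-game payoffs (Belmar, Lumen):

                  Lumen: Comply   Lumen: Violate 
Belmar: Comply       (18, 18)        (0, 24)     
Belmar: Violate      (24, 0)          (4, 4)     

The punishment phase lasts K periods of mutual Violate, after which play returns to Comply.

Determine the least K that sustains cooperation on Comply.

2

No profitable deviation requires (18−4)(ρ+…+ρ^K) ≥ 24−18, i.e. ρ+…+ρ^K ≥ 3/7 ≈ 0.4286.
With ρ = 2/5, the partial sums are K=1: 0.4000, K=2: 0.5600.
K = 2 is the first length at which the sum reaches 0.4286.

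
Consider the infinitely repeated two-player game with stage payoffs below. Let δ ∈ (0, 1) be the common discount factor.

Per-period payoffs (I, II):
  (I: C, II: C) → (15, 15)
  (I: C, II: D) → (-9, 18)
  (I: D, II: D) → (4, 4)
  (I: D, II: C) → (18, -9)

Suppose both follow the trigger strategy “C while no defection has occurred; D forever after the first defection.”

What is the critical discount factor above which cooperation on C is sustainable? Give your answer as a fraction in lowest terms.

15/(1−δ) ≥ 18 + 4δ/(1−δ)
15 ≥ 18 − 14δ
δ ≥ 3/14.

3/14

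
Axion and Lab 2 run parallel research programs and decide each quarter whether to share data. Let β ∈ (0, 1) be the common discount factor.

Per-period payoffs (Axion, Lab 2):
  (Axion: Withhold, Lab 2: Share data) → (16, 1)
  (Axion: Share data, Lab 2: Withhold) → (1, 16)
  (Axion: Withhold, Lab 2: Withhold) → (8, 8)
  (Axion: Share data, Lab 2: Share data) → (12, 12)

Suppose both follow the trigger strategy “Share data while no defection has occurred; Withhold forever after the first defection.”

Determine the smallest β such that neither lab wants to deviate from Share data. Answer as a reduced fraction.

One-period gain from deviating is 16 − 12 = 4. The loss is 12 − 8 = 4 in every subsequent period, with present value 4·β/(1−β).
Deviation is unprofitable when 4·β/(1−β) ≥ 4, i.e. β/(1−β) ≥ 1.
Equivalently β ≥ 4/(4+4) = 1/2.

1/2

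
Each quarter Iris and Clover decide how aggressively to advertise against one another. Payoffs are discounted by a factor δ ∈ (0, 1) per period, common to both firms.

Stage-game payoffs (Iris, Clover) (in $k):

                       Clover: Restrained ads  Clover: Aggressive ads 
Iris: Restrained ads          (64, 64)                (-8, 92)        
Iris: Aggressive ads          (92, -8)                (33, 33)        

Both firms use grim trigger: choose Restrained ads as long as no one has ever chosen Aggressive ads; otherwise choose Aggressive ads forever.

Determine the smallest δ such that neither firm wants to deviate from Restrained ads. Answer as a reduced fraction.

28/59

64/(1−δ) ≥ 92 + 33δ/(1−δ)
64 ≥ 92 − 59δ
δ ≥ 28/59.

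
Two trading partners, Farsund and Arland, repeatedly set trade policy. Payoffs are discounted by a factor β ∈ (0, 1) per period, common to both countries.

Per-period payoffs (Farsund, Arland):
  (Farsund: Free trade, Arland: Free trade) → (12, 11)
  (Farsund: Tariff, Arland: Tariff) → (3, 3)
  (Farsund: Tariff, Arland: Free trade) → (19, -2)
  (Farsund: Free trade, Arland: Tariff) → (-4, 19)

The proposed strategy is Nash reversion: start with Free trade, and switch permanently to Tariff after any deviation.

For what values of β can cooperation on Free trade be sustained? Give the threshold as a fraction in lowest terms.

For Farsund: deviation gain 19−12 = 7, per-period punishment loss 12−3 = 9. IC gives β ≥ 7/16.
For Arland: gain 8, loss 8 per period, so β ≥ 8/16 = 1/2.
The tighter constraint is Arland's, so cooperation needs β ≥ 1/2.

1/2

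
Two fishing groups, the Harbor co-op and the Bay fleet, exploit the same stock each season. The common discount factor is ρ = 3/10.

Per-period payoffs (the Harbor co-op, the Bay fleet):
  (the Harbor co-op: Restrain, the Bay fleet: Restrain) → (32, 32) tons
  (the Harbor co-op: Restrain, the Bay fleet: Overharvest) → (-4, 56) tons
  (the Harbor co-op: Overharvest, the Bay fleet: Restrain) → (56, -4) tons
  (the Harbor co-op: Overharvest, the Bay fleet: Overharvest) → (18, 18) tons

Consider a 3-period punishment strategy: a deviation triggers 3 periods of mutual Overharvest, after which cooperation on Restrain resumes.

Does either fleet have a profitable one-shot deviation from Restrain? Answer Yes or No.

IC: ρ+…+ρ^3 ≥ (56−32)/(32−18) = 12/7.
At ρ = 3/10: partial sum = 0.4170 < 1.7143. Cooperation not sustainable.

Yes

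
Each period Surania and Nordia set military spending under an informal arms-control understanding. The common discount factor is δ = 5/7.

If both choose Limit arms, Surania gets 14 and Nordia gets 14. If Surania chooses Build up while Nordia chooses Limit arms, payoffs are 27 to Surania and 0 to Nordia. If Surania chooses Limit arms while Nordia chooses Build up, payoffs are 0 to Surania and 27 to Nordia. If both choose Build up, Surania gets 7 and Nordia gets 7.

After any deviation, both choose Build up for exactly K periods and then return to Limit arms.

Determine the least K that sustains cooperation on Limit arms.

IC: δ(1−δ^K)/(1−δ) ≥ (27−14)/(14−7) = 13/7.
With δ = 5/7: need 1 − δ^K ≥ 13/7·(1−5/7)/(5/7), i.e. δ^K ≤ 0.2571.
Since (5/7)^4 = 0.2603 and (5/7)^5 = 0.1859, the smallest such K is 5.

5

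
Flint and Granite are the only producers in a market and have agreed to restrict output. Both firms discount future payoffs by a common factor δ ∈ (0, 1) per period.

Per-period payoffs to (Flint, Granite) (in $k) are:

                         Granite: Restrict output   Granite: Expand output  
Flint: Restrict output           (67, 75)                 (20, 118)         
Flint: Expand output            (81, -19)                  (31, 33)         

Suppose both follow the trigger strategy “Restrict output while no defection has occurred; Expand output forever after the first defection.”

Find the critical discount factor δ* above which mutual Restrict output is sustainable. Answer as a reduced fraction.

Flint's threshold: (81−67)/(81−31) = 7/25.
Granite's threshold: (118−75)/(118−33) = 43/85.
7/25 < 43/85, so Granite binds and δ* = 43/85.

43/85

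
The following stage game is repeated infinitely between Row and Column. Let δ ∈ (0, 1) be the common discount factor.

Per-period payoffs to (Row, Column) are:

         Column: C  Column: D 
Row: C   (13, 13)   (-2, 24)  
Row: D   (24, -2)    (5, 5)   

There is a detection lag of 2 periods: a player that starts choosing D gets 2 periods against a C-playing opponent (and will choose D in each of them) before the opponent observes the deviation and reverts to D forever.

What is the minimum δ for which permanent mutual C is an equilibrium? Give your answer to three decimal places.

0.761

The best deviation is to choose D for all 2 undetected periods, earning 24 each, then 5 forever once detected.
Deviation value: 24(1−δ^2)/(1−δ) + 5δ^2/(1−δ); cooperation value: 13/(1−δ).
IC: 13 ≥ 24(1−δ^2) + 5δ^2 = 24 − 19δ^2.
So δ^2 ≥ 11/19, giving δ ≥ (11/19)^(1/2) ≈ 0.761.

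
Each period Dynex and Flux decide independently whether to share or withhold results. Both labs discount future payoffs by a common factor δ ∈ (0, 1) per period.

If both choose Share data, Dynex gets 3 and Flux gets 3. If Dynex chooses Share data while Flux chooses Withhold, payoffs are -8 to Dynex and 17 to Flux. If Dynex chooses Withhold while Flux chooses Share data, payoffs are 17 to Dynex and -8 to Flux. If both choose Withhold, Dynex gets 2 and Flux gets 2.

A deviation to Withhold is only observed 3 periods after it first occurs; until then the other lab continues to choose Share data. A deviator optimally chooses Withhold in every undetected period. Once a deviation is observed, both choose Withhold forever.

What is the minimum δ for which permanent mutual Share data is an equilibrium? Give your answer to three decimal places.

The best deviation is to choose Withhold for all 3 undetected periods, earning 17 each, then 2 forever once detected.
Deviation value: 17(1−δ^3)/(1−δ) + 2δ^3/(1−δ); cooperation value: 3/(1−δ).
IC: 3 ≥ 17(1−δ^3) + 2δ^3 = 17 − 15δ^3.
So δ^3 ≥ 14/15, giving δ ≥ (14/15)^(1/3) ≈ 0.977.

0.977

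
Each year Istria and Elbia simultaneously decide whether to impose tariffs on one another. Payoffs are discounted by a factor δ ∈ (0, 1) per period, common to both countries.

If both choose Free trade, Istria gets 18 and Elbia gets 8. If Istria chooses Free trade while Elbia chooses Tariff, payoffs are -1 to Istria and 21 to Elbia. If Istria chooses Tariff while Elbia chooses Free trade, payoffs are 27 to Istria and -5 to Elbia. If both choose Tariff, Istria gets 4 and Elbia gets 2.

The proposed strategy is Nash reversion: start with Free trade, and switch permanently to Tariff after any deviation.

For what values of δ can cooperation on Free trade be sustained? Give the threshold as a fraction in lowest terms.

13/19

For Istria: deviation gain 27−18 = 9, per-period punishment loss 18−4 = 14. IC gives δ ≥ 9/23.
For Elbia: gain 13, loss 6 per period, so δ ≥ 13/19.
The tighter constraint is Elbia's, so cooperation needs δ ≥ 13/19.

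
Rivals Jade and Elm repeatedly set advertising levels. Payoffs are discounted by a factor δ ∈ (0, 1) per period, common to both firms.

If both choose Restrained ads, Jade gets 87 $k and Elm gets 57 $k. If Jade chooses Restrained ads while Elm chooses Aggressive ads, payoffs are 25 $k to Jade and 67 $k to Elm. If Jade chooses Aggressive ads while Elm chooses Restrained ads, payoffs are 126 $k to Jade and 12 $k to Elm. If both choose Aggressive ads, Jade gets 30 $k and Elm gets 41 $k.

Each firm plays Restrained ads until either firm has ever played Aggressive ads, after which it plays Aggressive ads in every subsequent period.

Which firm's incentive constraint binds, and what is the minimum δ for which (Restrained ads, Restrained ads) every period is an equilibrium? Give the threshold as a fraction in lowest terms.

Jade's threshold: (126−87)/(126−30) = 13/32.
Elm's threshold: (67−57)/(67−41) = 5/13.
13/32 > 5/13, so Jade binds and δ* = 13/32.

Jade; δ ≥ 13/32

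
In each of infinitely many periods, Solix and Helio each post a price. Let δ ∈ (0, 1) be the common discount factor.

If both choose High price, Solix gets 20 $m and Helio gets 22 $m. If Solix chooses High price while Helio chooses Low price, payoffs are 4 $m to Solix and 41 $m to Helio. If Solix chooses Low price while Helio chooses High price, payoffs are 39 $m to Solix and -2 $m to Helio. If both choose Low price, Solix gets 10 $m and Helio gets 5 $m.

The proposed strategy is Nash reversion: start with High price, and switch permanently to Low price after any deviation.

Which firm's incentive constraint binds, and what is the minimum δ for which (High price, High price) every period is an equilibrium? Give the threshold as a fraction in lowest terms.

Solix: cooperation gives 20 each period; deviation gives 39 once then 10 forever.
  20/(1−δ) ≥ 39 + 10δ/(1−δ) ⇒ δ ≥ 19/29.
Helio: cooperation gives 22 each period; deviation gives 41 once then 5 forever.
  δ ≥ 19/36.
Both must hold, so the binding constraint is Solix's: δ ≥ 19/29.

Solix; δ ≥ 19/29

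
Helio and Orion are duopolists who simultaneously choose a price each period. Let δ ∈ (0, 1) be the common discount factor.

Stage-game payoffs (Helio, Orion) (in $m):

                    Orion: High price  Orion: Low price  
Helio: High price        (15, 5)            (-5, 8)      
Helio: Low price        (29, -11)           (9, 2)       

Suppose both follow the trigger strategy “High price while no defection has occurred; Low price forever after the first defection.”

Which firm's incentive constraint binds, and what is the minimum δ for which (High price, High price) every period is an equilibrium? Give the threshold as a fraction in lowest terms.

For Helio: deviation gain 29−15 = 14, per-period punishment loss 15−9 = 6. IC gives δ ≥ 14/20 = 7/10.
For Orion: gain 3, loss 3 per period, so δ ≥ 3/6 = 1/2.
The tighter constraint is Helio's, so cooperation needs δ ≥ 7/10.

Helio; δ ≥ 7/10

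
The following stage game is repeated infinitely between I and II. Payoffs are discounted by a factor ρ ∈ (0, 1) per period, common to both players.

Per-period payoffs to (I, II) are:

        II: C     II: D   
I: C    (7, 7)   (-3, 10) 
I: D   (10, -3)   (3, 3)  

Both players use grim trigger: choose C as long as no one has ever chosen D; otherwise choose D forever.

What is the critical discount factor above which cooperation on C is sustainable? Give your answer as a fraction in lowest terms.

3/7

Under grim trigger the critical discount factor is (T−C)/(T−P) with T = 10, C = 7, P = 3.
ρ* = (10−7)/(10−3) = 3/7.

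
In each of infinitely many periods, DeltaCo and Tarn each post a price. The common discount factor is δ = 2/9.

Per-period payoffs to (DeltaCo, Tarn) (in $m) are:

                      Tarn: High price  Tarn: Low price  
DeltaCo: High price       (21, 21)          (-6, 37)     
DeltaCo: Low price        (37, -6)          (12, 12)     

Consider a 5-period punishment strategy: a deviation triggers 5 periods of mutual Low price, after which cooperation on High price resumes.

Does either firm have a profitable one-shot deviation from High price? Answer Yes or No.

A one-shot deviation gives 37 now, then 12 for 5 periods, then back to 21.
Gain from deviating: (37−21) today; loss: (21−12) in each of the next 5 periods.
No-deviation condition: (21−12)(δ+…+δ^5) ≥ 37−21, i.e. δ+…+δ^5 ≥ 16/9.
At δ = 2/9: δ+…+δ^5 = 0.2856 < 1.7778.
So cooperation is not sustainable.

Yes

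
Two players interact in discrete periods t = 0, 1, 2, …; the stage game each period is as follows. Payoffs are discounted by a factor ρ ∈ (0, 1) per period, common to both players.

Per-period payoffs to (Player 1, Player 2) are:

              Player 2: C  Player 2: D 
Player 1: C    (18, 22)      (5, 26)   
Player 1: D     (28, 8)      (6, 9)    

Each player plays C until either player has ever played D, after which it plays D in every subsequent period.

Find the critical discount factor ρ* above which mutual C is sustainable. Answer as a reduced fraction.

5/11

For Player 1: deviation gain 28−18 = 10, per-period punishment loss 18−6 = 12. IC gives ρ ≥ 10/22 = 5/11.
For Player 2: gain 4, loss 13 per period, so ρ ≥ 4/17.
The tighter constraint is Player 1's, so cooperation needs ρ ≥ 5/11.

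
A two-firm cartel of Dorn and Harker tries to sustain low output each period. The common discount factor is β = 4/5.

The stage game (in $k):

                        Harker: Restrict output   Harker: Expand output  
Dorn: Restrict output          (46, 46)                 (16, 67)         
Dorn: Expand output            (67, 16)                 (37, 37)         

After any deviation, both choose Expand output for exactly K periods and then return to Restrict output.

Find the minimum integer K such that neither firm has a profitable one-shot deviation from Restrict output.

4

No profitable deviation requires (46−37)(β+…+β^K) ≥ 67−46, i.e. β+…+β^K ≥ 7/3 ≈ 2.3333.
With β = 4/5, the partial sums are K=1: 0.8000, K=2: 1.4400, K=3: 1.9520, K=4: 2.3616.
K = 4 is the first length at which the sum reaches 2.3333.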